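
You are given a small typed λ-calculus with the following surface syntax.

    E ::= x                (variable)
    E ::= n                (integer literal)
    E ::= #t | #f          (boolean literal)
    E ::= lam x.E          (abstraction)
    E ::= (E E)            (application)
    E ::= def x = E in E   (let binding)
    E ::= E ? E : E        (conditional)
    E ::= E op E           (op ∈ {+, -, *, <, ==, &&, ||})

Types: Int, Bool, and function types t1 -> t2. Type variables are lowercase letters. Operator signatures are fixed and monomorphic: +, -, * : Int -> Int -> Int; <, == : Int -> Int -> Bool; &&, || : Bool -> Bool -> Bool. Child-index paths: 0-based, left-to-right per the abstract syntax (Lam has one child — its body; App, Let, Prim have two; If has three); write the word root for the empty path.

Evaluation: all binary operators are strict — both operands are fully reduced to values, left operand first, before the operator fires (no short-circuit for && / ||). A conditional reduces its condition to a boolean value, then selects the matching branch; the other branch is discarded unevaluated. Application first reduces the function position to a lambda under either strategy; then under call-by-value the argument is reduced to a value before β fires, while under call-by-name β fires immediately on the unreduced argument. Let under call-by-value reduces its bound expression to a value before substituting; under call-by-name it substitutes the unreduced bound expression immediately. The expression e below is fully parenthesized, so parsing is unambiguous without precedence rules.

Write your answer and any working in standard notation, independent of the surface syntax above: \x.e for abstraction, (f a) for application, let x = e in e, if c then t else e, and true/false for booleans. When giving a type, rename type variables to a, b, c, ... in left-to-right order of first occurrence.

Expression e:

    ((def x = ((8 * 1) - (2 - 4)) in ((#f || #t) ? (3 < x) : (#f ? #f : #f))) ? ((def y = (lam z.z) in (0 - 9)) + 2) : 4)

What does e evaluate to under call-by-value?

Trace:
step 0: (if (let x = ((8 * 1) - (2 - 4)) in (if (false || true) then (3 < x) else (if false then false else false))) then ((let y = (\z.z) in (0 - 9)) + 2) else 4)
step 1: [delta@0.0.0] (if (let x = (8 - (2 - 4)) in (if (false || true) then (3 < x) else (if false then false else false))) then ((let y = (\z.z) in (0 - 9)) + 2) else 4)
step 2: [delta@0.0.1] (if (let x = (8 - -2) in (if (false || true) then (3 < x) else (if false then false else false))) then ((let y = (\z.z) in (0 - 9)) + 2) else 4)
step 3: [delta@0.0] (if (let x = 10 in (if (false || true) then (3 < x) else (if false then false else false))) then ((let y = (\z.z) in (0 - 9)) + 2) else 4)
step 4: [let@0] (if (if (false || true) then (3 < 10) else (if false then false else false)) then ((let y = (\z.z) in (0 - 9)) + 2) else 4)
step 5: [delta@0.0] (if (if true then (3 < 10) else (if false then false else false)) then ((let y = (\z.z) in (0 - 9)) + 2) else 4)
step 6: [if@0] (if (3 < 10) then ((let y = (\z.z) in (0 - 9)) + 2) else 4)
step 7: [delta@0] (if true then ((let y = (\z.z) in (0 - 9)) + 2) else 4)
step 8: [if@root] ((let y = (\z.z) in (0 - 9)) + 2)
step 9: [let@0] ((0 - 9) + 2)
step 10: [delta@0] (-9 + 2)
step 11: [delta@root] -7

Answer: -7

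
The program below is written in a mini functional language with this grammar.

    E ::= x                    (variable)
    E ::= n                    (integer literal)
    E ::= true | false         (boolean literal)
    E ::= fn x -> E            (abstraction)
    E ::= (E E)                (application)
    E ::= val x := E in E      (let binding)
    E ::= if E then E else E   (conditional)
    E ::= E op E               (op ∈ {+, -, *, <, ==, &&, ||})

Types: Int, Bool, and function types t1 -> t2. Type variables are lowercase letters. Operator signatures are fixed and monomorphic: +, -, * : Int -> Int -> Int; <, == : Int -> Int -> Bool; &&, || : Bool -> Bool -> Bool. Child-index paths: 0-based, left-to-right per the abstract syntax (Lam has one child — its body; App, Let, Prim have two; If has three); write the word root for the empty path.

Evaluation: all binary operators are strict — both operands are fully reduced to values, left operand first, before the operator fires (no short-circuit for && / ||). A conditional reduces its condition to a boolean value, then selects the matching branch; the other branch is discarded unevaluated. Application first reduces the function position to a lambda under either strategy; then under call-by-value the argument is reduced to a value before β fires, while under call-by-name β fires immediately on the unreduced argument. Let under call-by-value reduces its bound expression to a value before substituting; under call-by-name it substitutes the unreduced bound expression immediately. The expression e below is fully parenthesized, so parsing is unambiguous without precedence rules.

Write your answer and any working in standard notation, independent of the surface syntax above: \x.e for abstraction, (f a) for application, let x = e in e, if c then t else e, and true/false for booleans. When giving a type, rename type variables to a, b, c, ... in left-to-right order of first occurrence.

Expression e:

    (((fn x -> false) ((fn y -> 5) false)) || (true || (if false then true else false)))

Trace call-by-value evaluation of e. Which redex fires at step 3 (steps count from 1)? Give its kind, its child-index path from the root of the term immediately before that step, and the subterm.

Answer: if at 1.1 : (if false then true else false)

Working:
step 0: (((\x.false) ((\y.5) false)) || (true || (if false then true else false)))
step 1: [beta@0.1] (((\x.false) 5) || (true || (if false then true else false)))
step 2: [beta@0] (false || (true || (if false then true else false)))
step 3: [if@1.1] (false || (true || false))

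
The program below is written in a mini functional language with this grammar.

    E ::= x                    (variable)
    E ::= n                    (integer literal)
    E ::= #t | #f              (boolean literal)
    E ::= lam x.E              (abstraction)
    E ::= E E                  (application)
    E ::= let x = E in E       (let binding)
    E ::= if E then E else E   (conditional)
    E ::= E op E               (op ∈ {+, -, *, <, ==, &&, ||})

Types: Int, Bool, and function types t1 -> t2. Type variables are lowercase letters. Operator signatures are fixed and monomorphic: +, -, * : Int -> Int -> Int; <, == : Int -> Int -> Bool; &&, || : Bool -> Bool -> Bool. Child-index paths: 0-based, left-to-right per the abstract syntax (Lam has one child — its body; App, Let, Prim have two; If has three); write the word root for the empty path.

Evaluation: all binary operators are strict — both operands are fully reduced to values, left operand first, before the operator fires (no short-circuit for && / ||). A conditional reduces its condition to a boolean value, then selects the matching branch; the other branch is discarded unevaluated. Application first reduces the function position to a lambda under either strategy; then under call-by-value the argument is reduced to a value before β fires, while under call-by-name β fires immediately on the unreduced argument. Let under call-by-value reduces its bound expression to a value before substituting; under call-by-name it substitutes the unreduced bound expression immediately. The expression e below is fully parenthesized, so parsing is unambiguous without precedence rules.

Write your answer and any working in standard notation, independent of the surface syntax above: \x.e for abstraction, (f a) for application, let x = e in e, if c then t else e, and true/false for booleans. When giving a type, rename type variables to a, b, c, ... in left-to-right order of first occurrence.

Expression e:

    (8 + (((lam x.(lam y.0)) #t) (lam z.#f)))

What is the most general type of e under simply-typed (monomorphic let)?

Answer: Int

Trace:
  unify Int ~ Int
\y._ : b -> Int
\x._ : a -> b -> Int
  unify a -> b -> Int ~ Bool -> c
  unify a ~ Bool
  unify b -> Int ~ c
_ _ : b -> Int
\z._ : d -> Bool
  unify b -> Int ~ (d -> Bool) -> e
  unify b ~ d -> Bool
  unify Int ~ e
_ _ : Int
  unify Int ~ Int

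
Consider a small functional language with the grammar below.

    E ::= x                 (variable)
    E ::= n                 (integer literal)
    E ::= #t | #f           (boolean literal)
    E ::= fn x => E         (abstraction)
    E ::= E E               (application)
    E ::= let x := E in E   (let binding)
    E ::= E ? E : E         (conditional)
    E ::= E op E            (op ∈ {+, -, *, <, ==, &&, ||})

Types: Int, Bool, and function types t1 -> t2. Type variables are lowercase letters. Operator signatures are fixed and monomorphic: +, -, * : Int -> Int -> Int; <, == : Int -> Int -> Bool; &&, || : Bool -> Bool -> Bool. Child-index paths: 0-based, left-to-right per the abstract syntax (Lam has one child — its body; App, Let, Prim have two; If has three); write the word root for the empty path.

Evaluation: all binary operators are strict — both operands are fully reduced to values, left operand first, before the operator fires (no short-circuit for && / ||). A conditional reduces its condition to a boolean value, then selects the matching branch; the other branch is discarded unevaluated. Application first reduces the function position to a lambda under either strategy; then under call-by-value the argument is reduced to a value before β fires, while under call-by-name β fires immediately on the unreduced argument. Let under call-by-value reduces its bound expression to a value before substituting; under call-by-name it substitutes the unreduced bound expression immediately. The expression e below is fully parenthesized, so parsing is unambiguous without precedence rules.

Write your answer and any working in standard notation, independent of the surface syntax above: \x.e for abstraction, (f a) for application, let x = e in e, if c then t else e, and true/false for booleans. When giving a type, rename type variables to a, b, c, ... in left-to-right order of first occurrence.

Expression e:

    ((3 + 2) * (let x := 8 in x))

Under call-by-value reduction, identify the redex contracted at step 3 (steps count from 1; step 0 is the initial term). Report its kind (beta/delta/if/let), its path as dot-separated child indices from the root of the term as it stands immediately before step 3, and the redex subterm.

Derivation:
step 0: ((3 + 2) * (let x = 8 in x))
step 1: [delta@0] (5 * (let x = 8 in x))
step 2: [let@1] (5 * 8)
step 3: [delta@root] 40

Answer: delta at root : (5 * 8)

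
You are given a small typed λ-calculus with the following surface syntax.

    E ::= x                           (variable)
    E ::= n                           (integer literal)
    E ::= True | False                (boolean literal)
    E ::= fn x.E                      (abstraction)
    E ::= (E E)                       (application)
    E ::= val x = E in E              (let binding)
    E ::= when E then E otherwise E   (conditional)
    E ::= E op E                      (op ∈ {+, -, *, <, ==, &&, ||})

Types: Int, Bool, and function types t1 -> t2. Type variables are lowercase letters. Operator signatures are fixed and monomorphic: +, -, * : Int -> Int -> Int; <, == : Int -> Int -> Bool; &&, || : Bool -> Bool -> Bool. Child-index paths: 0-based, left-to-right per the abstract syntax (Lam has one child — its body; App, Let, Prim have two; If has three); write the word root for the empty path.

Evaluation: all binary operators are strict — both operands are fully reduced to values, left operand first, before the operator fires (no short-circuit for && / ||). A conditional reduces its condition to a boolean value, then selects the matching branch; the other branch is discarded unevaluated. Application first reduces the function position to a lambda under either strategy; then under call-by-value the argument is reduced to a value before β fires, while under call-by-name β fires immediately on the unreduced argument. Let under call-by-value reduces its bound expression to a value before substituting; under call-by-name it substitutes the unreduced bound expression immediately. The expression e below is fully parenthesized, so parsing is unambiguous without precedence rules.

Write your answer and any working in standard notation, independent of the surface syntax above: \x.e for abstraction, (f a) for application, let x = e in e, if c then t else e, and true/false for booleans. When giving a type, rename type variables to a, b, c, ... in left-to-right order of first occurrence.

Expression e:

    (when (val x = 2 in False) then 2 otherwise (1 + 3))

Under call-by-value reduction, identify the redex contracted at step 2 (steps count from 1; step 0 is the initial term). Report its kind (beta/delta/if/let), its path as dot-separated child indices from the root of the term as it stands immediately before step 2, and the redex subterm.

Trace:
step 0: (if (let x = 2 in false) then 2 else (1 + 3))
step 1: [let@0] (if false then 2 else (1 + 3))
step 2: [if@root] (1 + 3)

Answer: if at root : (if false then 2 else (1 + 3))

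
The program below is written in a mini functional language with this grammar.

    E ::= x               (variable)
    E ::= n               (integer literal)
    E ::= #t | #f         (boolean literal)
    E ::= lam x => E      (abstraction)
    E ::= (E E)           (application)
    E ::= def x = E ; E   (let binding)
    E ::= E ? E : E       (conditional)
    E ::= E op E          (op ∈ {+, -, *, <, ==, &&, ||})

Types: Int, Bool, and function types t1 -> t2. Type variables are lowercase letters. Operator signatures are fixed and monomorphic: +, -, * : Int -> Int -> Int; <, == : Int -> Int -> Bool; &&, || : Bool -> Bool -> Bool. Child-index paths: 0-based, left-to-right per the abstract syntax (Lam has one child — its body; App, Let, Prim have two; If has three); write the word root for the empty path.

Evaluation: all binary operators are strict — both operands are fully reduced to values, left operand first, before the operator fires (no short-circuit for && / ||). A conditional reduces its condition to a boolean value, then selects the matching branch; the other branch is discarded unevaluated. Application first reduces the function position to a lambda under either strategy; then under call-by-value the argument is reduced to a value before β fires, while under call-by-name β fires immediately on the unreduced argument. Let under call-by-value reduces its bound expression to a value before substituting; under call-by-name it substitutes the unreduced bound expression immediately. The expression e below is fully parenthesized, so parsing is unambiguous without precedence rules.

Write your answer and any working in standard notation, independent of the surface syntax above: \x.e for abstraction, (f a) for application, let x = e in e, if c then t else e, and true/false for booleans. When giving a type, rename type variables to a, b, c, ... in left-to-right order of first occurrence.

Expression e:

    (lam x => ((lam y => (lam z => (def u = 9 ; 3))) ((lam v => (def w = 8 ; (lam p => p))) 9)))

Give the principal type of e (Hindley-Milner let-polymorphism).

Working:
let u : Int
\z._ : c -> Int
\y._ : b -> c -> Int
let w : Int
p : e
\p._ : e -> e
\v._ : d -> e -> e
  unify d -> e -> e ~ Int -> f
  unify d ~ Int
  unify e -> e ~ f
_ _ : e -> e
  unify b -> c -> Int ~ (e -> e) -> g
  unify b ~ e -> e
  unify c -> Int ~ g
_ _ : c -> Int
\x._ : a -> c -> Int

Answer: a -> b -> Int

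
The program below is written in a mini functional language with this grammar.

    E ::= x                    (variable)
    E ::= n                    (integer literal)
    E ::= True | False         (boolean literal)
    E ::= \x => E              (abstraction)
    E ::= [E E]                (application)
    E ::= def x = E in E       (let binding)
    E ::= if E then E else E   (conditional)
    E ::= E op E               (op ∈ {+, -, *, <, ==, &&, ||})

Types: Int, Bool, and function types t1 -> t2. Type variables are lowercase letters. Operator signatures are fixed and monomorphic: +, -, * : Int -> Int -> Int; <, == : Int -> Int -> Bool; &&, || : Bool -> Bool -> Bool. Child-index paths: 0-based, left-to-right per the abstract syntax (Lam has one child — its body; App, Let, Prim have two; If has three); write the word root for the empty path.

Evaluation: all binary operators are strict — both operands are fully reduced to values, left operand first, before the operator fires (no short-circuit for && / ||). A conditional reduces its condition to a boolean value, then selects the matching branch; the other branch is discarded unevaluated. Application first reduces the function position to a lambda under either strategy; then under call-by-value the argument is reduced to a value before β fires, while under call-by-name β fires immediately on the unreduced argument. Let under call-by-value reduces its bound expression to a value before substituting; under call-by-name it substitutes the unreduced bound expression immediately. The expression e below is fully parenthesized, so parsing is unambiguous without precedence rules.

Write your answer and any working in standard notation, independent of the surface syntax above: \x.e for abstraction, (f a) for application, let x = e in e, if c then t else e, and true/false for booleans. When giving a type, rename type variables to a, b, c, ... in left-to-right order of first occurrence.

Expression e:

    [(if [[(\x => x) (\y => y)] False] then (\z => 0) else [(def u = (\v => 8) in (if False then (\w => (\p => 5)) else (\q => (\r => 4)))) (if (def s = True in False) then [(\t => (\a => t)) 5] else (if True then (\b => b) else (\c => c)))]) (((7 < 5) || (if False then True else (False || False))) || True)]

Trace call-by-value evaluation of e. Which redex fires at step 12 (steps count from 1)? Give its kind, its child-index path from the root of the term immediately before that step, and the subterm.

Derivation:
step 0: ((if (((\x.x) (\y.y)) false) then (\z.0) else ((let u = (\v.8) in (if false then (\w.(\p.5)) else (\q.(\r.4)))) (if (let s = true in false) then ((\t.(\a.t)) 5) else (if true then (\b.b) else (\c.c))))) (((7 < 5) || (if false then true else (false || false))) || true))
step 1: [beta@0.0.0] ((if ((\y.y) false) then (\z.0) else ((let u = (\v.8) in (if false then (\w.(\p.5)) else (\q.(\r.4)))) (if (let s = true in false) then ((\t.(\a.t)) 5) else (if true then (\b.b) else (\c.c))))) (((7 < 5) || (if false then true else (false || false))) || true))
step 2: [beta@0.0] ((if false then (\z.0) else ((let u = (\v.8) in (if false then (\w.(\p.5)) else (\q.(\r.4)))) (if (let s = true in false) then ((\t.(\a.t)) 5) else (if true then (\b.b) else (\c.c))))) (((7 < 5) || (if false then true else (false || false))) || true))
step 3: [if@0] (((let u = (\v.8) in (if false then (\w.(\p.5)) else (\q.(\r.4)))) (if (let s = true in false) then ((\t.(\a.t)) 5) else (if true then (\b.b) else (\c.c)))) (((7 < 5) || (if false then true else (false || false))) || true))
step 4: [let@0.0] (((if false then (\w.(\p.5)) else (\q.(\r.4))) (if (let s = true in false) then ((\t.(\a.t)) 5) else (if true then (\b.b) else (\c.c)))) (((7 < 5) || (if false then true else (false || false))) || true))
step 5: [if@0.0] (((\q.(\r.4)) (if (let s = true in false) then ((\t.(\a.t)) 5) else (if true then (\b.b) else (\c.c)))) (((7 < 5) || (if false then true else (false || false))) || true))
step 6: [let@0.1.0] (((\q.(\r.4)) (if false then ((\t.(\a.t)) 5) else (if true then (\b.b) else (\c.c)))) (((7 < 5) || (if false then true else (false || false))) || true))
step 7: [if@0.1] (((\q.(\r.4)) (if true then (\b.b) else (\c.c))) (((7 < 5) || (if false then true else (false || false))) || true))
step 8: [if@0.1] (((\q.(\r.4)) (\b.b)) (((7 < 5) || (if false then true else (false || false))) || true))
step 9: [beta@0] ((\r.4) (((7 < 5) || (if false then true else (false || false))) || true))
step 10: [delta@1.0.0] ((\r.4) ((false || (if false then true else (false || false))) || true))
step 11: [if@1.0.1] ((\r.4) ((false || (false || false)) || true))
step 12: [delta@1.0.1] ((\r.4) ((false || false) || true))

Answer: delta at 1.0.1 : (false || false)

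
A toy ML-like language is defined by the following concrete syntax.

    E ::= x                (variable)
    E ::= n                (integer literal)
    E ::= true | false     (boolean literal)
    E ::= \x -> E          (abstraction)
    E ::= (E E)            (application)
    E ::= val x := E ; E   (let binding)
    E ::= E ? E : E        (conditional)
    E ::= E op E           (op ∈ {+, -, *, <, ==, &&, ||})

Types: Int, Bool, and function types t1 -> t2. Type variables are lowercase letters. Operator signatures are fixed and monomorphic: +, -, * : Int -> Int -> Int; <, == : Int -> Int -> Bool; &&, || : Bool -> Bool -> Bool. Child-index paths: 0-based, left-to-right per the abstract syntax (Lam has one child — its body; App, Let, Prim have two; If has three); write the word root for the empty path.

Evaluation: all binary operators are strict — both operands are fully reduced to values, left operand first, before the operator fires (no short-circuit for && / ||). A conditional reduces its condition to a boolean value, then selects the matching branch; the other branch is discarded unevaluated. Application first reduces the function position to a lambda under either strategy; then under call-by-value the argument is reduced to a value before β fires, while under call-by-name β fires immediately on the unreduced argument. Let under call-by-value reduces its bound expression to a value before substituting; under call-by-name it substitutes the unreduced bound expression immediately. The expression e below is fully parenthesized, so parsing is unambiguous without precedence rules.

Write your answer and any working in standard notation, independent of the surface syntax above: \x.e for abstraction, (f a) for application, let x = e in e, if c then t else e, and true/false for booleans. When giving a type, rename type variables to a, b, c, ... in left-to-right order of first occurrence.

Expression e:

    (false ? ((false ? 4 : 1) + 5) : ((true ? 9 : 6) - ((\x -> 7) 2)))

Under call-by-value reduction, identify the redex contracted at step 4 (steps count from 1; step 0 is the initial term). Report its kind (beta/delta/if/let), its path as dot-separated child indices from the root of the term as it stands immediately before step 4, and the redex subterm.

Derivation:
step 0: (if false then ((if false then 4 else 1) + 5) else ((if true then 9 else 6) - ((\x.7) 2)))
step 1: [if@root] ((if true then 9 else 6) - ((\x.7) 2))
step 2: [if@0] (9 - ((\x.7) 2))
step 3: [beta@1] (9 - 7)
step 4: [delta@root] 2

Answer: delta at root : (9 - 7)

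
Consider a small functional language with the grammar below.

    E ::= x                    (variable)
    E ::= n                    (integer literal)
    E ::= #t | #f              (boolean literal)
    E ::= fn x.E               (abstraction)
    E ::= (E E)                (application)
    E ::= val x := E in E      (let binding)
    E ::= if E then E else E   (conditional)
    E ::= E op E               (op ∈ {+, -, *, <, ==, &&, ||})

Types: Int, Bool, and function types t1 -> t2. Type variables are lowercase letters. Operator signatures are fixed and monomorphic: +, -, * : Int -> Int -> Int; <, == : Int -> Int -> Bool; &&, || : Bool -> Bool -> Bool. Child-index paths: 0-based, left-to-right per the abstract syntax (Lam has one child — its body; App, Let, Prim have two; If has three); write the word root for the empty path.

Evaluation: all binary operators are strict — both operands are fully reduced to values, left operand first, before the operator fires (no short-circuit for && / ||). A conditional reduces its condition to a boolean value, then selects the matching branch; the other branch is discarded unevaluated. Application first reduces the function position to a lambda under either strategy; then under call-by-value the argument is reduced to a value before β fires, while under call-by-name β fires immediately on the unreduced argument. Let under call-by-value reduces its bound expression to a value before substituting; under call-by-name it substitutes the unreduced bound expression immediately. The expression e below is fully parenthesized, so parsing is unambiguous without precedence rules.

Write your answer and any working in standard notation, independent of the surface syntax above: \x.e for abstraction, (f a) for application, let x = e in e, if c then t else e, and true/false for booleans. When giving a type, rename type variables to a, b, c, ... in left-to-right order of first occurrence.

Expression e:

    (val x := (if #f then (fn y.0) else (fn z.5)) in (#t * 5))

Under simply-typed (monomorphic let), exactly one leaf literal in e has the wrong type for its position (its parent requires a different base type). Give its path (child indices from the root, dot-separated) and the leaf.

Answer: 1.0 : true

Trace:
  unify Bool ~ Bool
\y._ : a -> Int
\z._ : b -> Int
  unify a -> Int ~ b -> Int
  unify a ~ b
  unify Int ~ Int
let x : b -> Int
  unify Bool ~ Int
  FAIL: mismatch Bool ~ Int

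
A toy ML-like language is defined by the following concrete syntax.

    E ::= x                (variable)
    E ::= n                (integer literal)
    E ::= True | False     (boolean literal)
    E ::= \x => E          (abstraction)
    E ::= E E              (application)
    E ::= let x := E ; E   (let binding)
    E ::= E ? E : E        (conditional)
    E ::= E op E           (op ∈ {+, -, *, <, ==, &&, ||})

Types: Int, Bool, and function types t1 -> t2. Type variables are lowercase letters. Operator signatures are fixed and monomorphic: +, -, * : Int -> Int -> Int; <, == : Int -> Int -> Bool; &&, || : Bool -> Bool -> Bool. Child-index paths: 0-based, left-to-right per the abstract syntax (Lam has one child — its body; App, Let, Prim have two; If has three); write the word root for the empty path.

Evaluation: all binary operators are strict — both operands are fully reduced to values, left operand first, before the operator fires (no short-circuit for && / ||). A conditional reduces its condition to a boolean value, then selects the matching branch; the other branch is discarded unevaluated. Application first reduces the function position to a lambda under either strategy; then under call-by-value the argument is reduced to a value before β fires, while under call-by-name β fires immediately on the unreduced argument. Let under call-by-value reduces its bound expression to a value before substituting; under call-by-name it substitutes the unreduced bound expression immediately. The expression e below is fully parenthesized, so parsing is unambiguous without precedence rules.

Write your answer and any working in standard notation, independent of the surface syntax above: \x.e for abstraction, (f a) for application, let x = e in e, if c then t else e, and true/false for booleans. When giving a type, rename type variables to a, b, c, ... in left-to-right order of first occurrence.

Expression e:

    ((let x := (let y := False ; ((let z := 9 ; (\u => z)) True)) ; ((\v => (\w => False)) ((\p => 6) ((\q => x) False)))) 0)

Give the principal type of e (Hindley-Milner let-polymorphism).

Trace:
let y : Bool
let z : Int
z : Int
\u._ : a -> Int
  unify a -> Int ~ Bool -> b
  unify a ~ Bool
  unify Int ~ b
_ _ : Int
let x : Int
\w._ : d -> Bool
\v._ : c -> d -> Bool
\p._ : e -> Int
x : Int
\q._ : f -> Int
  unify f -> Int ~ Bool -> g
  unify f ~ Bool
  unify Int ~ g
_ _ : Int
  unify e -> Int ~ Int -> h
  unify e ~ Int
  unify Int ~ h
_ _ : Int
  unify c -> d -> Bool ~ Int -> i
  unify c ~ Int
  unify d -> Bool ~ i
_ _ : d -> Bool
  unify d -> Bool ~ Int -> j
  unify d ~ Int
  unify Bool ~ j
_ _ : Bool

Answer: Bool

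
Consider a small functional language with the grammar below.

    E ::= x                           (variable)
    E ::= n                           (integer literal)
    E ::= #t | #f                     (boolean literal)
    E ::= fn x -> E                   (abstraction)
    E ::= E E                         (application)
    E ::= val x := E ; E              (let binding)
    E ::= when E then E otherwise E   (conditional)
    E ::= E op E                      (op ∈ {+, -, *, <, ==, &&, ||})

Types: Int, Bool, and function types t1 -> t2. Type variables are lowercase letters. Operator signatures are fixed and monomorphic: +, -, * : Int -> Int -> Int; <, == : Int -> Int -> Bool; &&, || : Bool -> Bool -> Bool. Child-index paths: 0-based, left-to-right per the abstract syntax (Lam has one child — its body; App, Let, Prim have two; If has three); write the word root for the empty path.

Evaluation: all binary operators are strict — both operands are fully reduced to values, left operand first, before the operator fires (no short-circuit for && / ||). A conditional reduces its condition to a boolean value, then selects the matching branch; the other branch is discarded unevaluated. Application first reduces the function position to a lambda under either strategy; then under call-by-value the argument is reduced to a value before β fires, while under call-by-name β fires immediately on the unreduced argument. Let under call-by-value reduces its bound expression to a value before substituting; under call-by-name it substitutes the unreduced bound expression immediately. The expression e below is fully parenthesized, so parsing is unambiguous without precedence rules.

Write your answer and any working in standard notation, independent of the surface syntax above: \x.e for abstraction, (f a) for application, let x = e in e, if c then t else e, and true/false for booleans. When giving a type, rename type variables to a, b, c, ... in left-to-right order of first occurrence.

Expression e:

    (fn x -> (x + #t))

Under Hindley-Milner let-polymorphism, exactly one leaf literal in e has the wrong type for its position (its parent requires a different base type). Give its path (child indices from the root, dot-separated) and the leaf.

Answer: 0.1 : true

Working:
x : a
  unify a ~ Int
  unify Bool ~ Int
  FAIL: mismatch Bool ~ Int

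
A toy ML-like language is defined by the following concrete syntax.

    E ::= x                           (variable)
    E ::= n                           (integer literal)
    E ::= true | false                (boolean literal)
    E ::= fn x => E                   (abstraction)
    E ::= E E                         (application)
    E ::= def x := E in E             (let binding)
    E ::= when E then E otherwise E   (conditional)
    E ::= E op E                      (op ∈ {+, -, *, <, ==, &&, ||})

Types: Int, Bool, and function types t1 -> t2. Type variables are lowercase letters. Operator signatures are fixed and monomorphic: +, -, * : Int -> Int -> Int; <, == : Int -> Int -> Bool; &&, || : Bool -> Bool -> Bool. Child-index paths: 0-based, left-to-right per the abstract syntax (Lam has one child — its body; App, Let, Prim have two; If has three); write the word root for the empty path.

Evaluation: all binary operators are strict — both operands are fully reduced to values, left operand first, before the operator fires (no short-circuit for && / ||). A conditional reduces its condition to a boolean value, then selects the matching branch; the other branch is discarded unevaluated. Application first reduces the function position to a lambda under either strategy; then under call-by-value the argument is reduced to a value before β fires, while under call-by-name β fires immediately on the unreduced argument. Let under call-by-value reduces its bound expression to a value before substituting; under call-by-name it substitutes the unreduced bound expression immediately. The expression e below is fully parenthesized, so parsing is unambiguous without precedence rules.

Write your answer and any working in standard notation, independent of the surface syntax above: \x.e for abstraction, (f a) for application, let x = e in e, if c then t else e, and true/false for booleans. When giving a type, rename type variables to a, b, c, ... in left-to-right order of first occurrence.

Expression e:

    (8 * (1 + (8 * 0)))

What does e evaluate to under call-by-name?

Answer: 8

Trace:
step 0: (8 * (1 + (8 * 0)))
step 1: [delta@1.1] (8 * (1 + 0))
step 2: [delta@1] (8 * 1)
step 3: [delta@root] 8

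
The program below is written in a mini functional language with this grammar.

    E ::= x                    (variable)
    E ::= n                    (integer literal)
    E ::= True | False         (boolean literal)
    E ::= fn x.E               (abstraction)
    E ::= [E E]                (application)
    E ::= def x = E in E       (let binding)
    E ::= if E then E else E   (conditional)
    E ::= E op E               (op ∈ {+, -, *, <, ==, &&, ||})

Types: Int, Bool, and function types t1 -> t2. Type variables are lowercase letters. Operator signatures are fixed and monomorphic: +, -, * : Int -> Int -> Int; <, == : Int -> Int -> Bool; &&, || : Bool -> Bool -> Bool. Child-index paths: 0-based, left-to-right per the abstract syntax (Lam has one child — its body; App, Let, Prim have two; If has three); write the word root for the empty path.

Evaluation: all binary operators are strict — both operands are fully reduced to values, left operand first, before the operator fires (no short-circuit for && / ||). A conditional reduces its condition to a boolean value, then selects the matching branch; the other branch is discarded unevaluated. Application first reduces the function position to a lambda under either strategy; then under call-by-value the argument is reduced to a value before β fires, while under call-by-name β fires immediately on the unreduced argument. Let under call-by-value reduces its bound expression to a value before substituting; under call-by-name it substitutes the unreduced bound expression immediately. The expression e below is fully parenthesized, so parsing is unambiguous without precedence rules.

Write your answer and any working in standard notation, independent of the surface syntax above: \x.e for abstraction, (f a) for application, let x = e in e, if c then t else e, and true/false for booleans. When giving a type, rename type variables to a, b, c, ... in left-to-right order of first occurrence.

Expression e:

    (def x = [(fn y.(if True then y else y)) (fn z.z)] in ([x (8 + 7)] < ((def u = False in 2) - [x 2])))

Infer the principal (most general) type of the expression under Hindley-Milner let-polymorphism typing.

Trace:
  unify Bool ~ Bool
y : a
y : a
  unify a ~ a
\y._ : a -> a
z : b
\z._ : b -> b
  unify a -> a ~ (b -> b) -> c
  unify a ~ b -> b
  unify b -> b ~ c
_ _ : b -> b
let x : forall. b -> b
x : d -> d
  unify Int ~ Int
  unify Int ~ Int
  unify d -> d ~ Int -> e
  unify d ~ Int
  unify Int ~ e
_ _ : Int
  unify Int ~ Int
let u : Bool
  unify Int ~ Int
x : f -> f
  unify f -> f ~ Int -> g
  unify f ~ Int
  unify Int ~ g
_ _ : Int
  unify Int ~ Int
  unify Int ~ Int

Answer: Bool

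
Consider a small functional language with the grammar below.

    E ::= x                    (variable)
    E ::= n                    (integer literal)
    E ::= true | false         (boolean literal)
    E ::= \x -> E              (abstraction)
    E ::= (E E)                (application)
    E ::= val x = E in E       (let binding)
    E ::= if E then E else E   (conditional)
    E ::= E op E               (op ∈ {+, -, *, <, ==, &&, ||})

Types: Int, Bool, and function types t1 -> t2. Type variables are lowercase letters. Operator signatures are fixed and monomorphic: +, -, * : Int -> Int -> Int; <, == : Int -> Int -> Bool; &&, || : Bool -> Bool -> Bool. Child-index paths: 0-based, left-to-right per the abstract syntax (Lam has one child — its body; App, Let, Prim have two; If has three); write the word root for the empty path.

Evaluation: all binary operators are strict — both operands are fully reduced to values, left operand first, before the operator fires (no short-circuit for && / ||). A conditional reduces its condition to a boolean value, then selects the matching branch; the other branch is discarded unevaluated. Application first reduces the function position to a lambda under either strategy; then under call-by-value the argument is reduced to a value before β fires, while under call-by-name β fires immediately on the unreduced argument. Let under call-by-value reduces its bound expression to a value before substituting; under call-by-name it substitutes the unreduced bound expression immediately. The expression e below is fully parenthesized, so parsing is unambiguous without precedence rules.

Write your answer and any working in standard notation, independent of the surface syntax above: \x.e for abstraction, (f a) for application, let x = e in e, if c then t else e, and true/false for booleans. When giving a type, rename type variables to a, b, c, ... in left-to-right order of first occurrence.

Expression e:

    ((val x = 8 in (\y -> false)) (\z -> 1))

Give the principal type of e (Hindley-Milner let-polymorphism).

Answer: Bool

Derivation:
let x : Int
\y._ : a -> Bool
\z._ : b -> Int
  unify a -> Bool ~ (b -> Int) -> c
  unify a ~ b -> Int
  unify Bool ~ c
_ _ : Bool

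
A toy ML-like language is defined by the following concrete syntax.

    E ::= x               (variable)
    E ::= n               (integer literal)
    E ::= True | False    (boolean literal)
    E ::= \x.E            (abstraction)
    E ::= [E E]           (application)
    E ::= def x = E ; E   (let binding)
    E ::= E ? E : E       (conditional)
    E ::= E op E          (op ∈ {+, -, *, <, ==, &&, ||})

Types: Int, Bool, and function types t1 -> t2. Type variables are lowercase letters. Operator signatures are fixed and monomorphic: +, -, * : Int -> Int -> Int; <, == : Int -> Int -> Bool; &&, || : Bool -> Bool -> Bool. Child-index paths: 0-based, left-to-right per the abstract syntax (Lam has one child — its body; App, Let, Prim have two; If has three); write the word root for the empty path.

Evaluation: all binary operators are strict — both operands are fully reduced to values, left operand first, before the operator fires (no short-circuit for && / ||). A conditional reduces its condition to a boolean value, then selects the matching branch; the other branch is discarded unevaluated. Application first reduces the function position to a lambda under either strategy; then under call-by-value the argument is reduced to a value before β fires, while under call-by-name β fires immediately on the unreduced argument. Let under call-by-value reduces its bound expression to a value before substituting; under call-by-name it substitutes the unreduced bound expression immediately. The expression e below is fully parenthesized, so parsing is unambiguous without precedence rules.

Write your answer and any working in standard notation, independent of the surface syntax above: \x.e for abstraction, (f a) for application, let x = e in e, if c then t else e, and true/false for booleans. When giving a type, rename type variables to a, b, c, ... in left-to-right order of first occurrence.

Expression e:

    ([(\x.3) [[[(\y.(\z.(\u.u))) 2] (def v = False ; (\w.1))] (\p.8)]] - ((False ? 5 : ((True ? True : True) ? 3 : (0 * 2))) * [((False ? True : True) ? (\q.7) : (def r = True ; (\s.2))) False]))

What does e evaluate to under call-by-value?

Derivation:
step 0: (((\x.3) ((((\y.(\z.(\u.u))) 2) (let v = false in (\w.1))) (\p.8))) - ((if false then 5 else (if (if true then true else true) then 3 else (0 * 2))) * ((if (if false then true else true) then (\q.7) else (let r = true in (\s.2))) false)))
step 1: [beta@0.1.0.0] (((\x.3) (((\z.(\u.u)) (let v = false in (\w.1))) (\p.8))) - ((if false then 5 else (if (if true then true else true) then 3 else (0 * 2))) * ((if (if false then true else true) then (\q.7) else (let r = true in (\s.2))) false)))
step 2: [let@0.1.0.1] (((\x.3) (((\z.(\u.u)) (\w.1)) (\p.8))) - ((if false then 5 else (if (if true then true else true) then 3 else (0 * 2))) * ((if (if false then true else true) then (\q.7) else (let r = true in (\s.2))) false)))
step 3: [beta@0.1.0] (((\x.3) ((\u.u) (\p.8))) - ((if false then 5 else (if (if true then true else true) then 3 else (0 * 2))) * ((if (if false then true else true) then (\q.7) else (let r = true in (\s.2))) false)))
step 4: [beta@0.1] (((\x.3) (\p.8)) - ((if false then 5 else (if (if true then true else true) then 3 else (0 * 2))) * ((if (if false then true else true) then (\q.7) else (let r = true in (\s.2))) false)))
step 5: [beta@0] (3 - ((if false then 5 else (if (if true then true else true) then 3 else (0 * 2))) * ((if (if false then true else true) then (\q.7) else (let r = true in (\s.2))) false)))
step 6: [if@1.0] (3 - ((if (if true then true else true) then 3 else (0 * 2)) * ((if (if false then true else true) then (\q.7) else (let r = true in (\s.2))) false)))
step 7: [if@1.0.0] (3 - ((if true then 3 else (0 * 2)) * ((if (if false then true else true) then (\q.7) else (let r = true in (\s.2))) false)))
step 8: [if@1.0] (3 - (3 * ((if (if false then true else true) then (\q.7) else (let r = true in (\s.2))) false)))
step 9: [if@1.1.0.0] (3 - (3 * ((if true then (\q.7) else (let r = true in (\s.2))) false)))
step 10: [if@1.1.0] (3 - (3 * ((\q.7) false)))
step 11: [beta@1.1] (3 - (3 * 7))
step 12: [delta@1] (3 - 21)
step 13: [delta@root] -18

Answer: -18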